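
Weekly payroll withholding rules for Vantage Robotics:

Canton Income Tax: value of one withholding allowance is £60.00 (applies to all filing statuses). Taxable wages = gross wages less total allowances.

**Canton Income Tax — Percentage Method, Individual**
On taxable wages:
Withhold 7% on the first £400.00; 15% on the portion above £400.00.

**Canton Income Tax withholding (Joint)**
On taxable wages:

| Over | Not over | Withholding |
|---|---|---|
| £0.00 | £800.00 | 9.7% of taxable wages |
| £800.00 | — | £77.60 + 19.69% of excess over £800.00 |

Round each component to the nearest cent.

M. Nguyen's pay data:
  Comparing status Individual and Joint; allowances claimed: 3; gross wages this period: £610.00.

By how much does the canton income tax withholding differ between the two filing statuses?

£9.21

Canton Income Tax (Individual): taxable = £610.00 − 3×£60.00 = £430.00
  £28.00 + 15% × (£430.00 − £400.00) = £28.00 + 15% × £30.00 = £32.50
Canton Income Tax (Joint): taxable = £610.00 − 3×£60.00 = £430.00
  9.7% × £430.00 = £41.71
Difference: |£32.50 − £41.71| = £9.21 (higher under Joint)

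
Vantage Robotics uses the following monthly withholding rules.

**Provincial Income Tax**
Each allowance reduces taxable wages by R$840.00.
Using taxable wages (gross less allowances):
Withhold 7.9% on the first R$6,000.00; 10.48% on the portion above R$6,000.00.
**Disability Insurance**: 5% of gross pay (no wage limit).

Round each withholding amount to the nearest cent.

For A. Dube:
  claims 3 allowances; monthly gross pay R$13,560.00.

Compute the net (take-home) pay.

Provincial Income Tax: taxable = R$13,560.00 − 3×R$840.00 = R$11,040.00
  R$474.00 + 10.48% × (R$11,040.00 − R$6,000.00) = R$474.00 + 10.48% × R$5,040.00 = R$1,002.19
Disability Insurance: 5% × R$13,560.00 = R$678.00
Total withheld: R$1,002.19 + R$678.00 = R$1,680.19
Net pay: R$13,560.00 − R$1,680.19 = R$11,879.81

R$11,879.81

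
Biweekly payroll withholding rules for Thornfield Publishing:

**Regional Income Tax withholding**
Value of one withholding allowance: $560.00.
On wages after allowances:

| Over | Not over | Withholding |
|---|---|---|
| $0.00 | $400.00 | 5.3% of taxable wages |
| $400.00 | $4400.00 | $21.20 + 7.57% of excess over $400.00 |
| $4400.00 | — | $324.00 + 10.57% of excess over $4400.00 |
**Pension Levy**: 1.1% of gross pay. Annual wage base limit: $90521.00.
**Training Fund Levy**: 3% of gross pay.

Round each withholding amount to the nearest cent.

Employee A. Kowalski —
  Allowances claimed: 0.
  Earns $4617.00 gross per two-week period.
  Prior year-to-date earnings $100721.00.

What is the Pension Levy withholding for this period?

Pension Levy: YTD $100721.00 ≥ cap $90521.00 → $0.00

$0.00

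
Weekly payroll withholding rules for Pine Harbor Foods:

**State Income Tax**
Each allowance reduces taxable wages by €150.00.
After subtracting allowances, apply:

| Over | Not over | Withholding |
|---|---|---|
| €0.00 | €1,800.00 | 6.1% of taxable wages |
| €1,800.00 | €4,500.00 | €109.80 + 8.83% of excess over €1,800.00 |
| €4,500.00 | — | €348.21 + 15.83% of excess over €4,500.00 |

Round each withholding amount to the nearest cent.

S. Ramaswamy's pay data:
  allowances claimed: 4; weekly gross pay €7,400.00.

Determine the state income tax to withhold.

State Income Tax: taxable = €7,400.00 − 4×€150.00 = €6,800.00
  €348.21 + 15.83% × (€6,800.00 − €4,500.00) = €348.21 + 15.83% × €2,300.00 = €712.30

€712.30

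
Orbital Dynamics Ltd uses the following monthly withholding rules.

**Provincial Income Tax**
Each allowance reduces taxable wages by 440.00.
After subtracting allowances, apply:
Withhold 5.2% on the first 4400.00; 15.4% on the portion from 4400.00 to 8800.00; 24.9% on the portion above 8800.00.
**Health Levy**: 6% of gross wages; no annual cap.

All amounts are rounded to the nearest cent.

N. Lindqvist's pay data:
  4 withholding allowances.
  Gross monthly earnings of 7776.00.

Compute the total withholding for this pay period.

Provincial Income Tax: taxable = 7776.00 − 4×440.00 = 6016.00
  228.80 + 15.4% × (6016.00 − 4400.00) = 228.80 + 15.4% × 1616.00 = 477.66
Health Levy: 6% × 7776.00 = 466.56
Total: 477.66 + 466.56 = 944.22

944.22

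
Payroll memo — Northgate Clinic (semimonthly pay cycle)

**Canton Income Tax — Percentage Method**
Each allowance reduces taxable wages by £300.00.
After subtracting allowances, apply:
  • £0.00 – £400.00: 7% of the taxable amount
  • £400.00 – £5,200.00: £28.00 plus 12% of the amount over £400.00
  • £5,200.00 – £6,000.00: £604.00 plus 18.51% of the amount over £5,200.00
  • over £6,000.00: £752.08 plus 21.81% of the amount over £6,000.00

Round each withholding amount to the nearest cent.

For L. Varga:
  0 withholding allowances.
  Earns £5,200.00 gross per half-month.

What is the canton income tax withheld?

Canton Income Tax: taxable = £5,200.00
  £28.00 + 12% × (£5,200.00 − £400.00) = £28.00 + 12% × £4,800.00 = £604.00

£604.00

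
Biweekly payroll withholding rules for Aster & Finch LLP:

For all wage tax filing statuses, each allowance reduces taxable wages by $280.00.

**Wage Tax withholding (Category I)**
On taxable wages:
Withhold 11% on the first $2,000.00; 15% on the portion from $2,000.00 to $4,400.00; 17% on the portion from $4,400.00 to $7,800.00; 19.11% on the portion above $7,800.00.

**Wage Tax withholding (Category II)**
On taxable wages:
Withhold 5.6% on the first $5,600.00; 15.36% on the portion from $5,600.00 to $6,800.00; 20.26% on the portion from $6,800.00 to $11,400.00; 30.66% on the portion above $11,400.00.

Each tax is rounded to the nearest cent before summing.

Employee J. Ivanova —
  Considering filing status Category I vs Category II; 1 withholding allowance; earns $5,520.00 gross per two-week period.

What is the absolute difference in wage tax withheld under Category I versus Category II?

Wage Tax (Category I): taxable = $5,520.00 − 1×$280.00 = $5,240.00
  $580.00 + 17% × ($5,240.00 − $4,400.00) = $580.00 + 17% × $840.00 = $722.80
Wage Tax (Category II): taxable = $5,520.00 − 1×$280.00 = $5,240.00
  5.6% × $5,240.00 = $293.44
Difference: |$722.80 − $293.44| = $429.36 (higher under Category I)

$429.36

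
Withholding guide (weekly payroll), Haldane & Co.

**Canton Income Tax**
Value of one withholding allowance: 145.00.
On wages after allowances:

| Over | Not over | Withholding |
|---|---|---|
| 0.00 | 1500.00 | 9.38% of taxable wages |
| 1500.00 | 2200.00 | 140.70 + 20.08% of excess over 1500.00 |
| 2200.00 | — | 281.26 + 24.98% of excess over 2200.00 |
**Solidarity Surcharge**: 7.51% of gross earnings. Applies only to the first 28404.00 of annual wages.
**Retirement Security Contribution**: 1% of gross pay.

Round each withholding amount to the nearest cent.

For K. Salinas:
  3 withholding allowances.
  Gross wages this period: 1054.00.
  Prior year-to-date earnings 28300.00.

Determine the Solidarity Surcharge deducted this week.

Solidarity Surcharge: cap 28404.00 − YTD 28300.00 = 104.00 subject; 7.51% × 104.00 = 7.81

7.81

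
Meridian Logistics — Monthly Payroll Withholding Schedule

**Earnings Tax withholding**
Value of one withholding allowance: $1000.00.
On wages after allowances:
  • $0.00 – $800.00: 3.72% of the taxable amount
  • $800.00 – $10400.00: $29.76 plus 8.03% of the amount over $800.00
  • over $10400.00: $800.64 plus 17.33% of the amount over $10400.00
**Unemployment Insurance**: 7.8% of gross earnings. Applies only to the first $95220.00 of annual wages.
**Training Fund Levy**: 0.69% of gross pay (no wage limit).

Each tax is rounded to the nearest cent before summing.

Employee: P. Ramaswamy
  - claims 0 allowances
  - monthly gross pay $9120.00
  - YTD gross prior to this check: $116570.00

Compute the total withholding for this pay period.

Earnings Tax: taxable = $9120.00
  $29.76 + 8.03% × ($9120.00 − $800.00) = $29.76 + 8.03% × $8320.00 = $697.86
Unemployment Insurance: YTD $116570.00 ≥ cap $95220.00 → $0.00
Training Fund Levy: 0.69% × $9120.00 = $62.93
Total: $697.86 + $0.00 + $62.93 = $760.79

$760.79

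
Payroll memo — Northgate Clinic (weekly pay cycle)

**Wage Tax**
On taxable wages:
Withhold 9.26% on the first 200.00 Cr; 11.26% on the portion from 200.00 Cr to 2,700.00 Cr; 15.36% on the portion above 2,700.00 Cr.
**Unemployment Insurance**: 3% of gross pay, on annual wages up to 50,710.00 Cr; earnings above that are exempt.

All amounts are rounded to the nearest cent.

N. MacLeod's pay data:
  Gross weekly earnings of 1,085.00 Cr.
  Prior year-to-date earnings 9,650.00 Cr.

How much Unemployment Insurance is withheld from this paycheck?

Unemployment Insurance: 3% × 1,085.00 Cr = 32.55 Cr

32.55 Cr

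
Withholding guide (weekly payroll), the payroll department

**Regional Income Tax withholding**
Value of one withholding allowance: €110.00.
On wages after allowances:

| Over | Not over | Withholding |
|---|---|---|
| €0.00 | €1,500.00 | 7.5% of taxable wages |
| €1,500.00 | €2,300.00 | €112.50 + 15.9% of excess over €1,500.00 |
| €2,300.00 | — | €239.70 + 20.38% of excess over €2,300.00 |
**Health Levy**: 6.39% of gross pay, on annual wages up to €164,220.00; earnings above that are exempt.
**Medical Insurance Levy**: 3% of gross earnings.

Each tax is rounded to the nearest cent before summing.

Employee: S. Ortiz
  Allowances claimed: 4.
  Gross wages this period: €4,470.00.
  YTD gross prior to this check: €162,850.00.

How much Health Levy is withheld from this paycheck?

Health Levy: cap €164,220.00 − YTD €162,850.00 = €1,370.00 subject; 6.39% × €1,370.00 = €87.54

€87.54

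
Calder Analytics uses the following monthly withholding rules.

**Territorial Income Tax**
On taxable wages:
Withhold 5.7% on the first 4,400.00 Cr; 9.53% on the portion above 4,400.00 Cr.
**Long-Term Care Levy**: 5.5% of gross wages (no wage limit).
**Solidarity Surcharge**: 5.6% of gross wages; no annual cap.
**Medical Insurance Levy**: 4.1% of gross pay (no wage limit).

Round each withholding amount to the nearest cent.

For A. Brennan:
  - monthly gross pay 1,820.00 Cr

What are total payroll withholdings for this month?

380.38 Cr

Territorial Income Tax: taxable = 1,820.00 Cr
  5.7% × 1,820.00 Cr = 103.74 Cr
Long-Term Care Levy: 5.5% × 1,820.00 Cr = 100.10 Cr
Solidarity Surcharge: 5.6% × 1,820.00 Cr = 101.92 Cr
Medical Insurance Levy: 4.1% × 1,820.00 Cr = 74.62 Cr
Total: 103.74 Cr + 100.10 Cr + 101.92 Cr + 74.62 Cr = 380.38 Cr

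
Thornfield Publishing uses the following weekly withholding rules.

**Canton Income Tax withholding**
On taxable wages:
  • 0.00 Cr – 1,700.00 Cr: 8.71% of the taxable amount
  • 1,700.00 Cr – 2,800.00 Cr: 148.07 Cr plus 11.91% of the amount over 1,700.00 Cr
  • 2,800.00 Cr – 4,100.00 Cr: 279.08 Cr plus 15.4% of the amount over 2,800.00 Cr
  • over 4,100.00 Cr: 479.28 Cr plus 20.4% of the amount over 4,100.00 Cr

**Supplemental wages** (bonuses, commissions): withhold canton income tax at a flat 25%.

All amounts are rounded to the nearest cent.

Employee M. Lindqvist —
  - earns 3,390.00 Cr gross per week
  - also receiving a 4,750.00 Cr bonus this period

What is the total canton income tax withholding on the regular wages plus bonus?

Canton Income Tax: taxable = 3,390.00 Cr
  279.08 Cr + 15.4% × (3,390.00 Cr − 2,800.00 Cr) = 279.08 Cr + 15.4% × 590.00 Cr = 369.94 Cr
Supplemental (25% flat on bonus): 25% × 4,750.00 Cr = 1,187.50 Cr
Total canton income tax: 369.94 Cr + 1,187.50 Cr = 1,557.44 Cr

1,557.44 Cr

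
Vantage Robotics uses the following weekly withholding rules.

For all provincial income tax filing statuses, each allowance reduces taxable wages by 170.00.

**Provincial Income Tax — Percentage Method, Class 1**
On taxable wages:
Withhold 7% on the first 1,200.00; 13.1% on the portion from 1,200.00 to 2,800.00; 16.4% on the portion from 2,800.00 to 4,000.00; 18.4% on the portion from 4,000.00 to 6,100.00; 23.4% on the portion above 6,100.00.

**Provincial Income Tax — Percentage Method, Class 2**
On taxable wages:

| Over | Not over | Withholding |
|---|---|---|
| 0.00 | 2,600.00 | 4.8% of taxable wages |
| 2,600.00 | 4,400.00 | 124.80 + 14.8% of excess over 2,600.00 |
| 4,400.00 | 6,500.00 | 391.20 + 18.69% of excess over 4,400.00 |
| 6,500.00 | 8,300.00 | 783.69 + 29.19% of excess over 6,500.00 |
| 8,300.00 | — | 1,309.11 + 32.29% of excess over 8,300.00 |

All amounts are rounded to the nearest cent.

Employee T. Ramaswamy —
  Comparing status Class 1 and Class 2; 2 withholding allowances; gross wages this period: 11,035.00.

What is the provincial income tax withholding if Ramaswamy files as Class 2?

2,082.46

Provincial Income Tax (Class 2): taxable = 11,035.00 − 2×170.00 = 10,695.00
  1,309.11 + 32.29% × (10,695.00 − 8,300.00) = 1,309.11 + 32.29% × 2,395.00 = 2,082.46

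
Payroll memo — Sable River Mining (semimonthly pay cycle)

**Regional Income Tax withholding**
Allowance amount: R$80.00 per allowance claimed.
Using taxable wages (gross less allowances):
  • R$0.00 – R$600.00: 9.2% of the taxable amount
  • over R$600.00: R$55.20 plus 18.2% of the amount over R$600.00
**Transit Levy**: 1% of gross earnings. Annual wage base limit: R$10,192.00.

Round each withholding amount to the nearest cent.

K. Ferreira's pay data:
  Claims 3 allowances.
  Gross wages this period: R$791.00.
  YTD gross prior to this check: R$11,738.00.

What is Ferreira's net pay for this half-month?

Regional Income Tax: taxable = R$791.00 − 3×R$80.00 = R$551.00
  9.2% × R$551.00 = R$50.69
Transit Levy: YTD R$11,738.00 ≥ cap R$10,192.00 → R$0.00
Total withheld: R$50.69 + R$0.00 = R$50.69
Net pay: R$791.00 − R$50.69 = R$740.31

R$740.31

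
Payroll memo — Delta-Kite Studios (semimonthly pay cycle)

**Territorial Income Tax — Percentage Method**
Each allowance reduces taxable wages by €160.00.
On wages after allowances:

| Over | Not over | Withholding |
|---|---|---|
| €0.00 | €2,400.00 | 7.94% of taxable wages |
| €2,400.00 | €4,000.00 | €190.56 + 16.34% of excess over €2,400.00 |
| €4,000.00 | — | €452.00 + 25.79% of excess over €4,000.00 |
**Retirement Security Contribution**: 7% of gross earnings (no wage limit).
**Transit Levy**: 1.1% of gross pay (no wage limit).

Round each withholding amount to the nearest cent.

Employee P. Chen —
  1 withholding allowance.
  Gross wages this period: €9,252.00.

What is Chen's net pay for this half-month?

€6,737.36

Territorial Income Tax: taxable = €9,252.00 − 1×€160.00 = €9,092.00
  €452.00 + 25.79% × (€9,092.00 − €4,000.00) = €452.00 + 25.79% × €5,092.00 = €1,765.23
Retirement Security Contribution: 7% × €9,252.00 = €647.64
Transit Levy: 1.1% × €9,252.00 = €101.77
Total withheld: €1,765.23 + €647.64 + €101.77 = €2,514.64
Net pay: €9,252.00 − €2,514.64 = €6,737.36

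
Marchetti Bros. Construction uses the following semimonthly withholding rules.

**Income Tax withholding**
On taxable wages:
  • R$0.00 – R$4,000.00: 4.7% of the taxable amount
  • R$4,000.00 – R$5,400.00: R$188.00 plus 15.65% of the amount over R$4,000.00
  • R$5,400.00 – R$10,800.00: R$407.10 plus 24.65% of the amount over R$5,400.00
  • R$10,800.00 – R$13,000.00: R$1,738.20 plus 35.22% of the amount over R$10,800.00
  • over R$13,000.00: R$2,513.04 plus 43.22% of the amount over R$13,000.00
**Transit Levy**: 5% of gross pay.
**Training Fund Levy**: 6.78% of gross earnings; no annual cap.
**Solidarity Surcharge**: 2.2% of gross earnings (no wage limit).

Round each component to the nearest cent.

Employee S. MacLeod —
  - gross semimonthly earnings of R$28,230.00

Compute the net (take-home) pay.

Income Tax: taxable = R$28,230.00
  R$2,513.04 + 43.22% × (R$28,230.00 − R$13,000.00) = R$2,513.04 + 43.22% × R$15,230.00 = R$9,095.45
Transit Levy: 5% × R$28,230.00 = R$1,411.50
Training Fund Levy: 6.78% × R$28,230.00 = R$1,913.99
Solidarity Surcharge: 2.2% × R$28,230.00 = R$621.06
Total withheld: R$9,095.45 + R$1,411.50 + R$1,913.99 + R$621.06 = R$13,042.00
Net pay: R$28,230.00 − R$13,042.00 = R$15,188.00

R$15,188.00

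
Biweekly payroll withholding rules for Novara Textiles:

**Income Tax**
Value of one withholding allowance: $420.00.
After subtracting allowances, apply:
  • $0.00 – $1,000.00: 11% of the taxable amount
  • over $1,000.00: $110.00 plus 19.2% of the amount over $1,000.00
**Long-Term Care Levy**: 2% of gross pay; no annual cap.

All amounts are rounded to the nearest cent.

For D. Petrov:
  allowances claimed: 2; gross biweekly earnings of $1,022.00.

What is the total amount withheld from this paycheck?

Income Tax: taxable = $1,022.00 − 2×$420.00 = $182.00
  11% × $182.00 = $20.02
Long-Term Care Levy: 2% × $1,022.00 = $20.44
Total: $20.02 + $20.44 = $40.46

$40.46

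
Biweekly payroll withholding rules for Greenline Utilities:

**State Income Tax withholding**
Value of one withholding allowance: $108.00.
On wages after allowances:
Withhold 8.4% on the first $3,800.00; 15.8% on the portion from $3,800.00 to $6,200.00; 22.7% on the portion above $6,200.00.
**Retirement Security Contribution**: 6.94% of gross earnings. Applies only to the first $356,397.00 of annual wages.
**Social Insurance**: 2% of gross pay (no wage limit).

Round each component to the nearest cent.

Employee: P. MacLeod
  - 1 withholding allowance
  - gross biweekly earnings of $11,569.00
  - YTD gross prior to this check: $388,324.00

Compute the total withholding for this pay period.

State Income Tax: taxable = $11,569.00 − 1×$108.00 = $11,461.00
  $698.40 + 22.7% × ($11,461.00 − $6,200.00) = $698.40 + 22.7% × $5,261.00 = $1,892.65
Retirement Security Contribution: YTD $388,324.00 ≥ cap $356,397.00 → $0.00
Social Insurance: 2% × $11,569.00 = $231.38
Total: $1,892.65 + $0.00 + $231.38 = $2,124.03

$2,124.03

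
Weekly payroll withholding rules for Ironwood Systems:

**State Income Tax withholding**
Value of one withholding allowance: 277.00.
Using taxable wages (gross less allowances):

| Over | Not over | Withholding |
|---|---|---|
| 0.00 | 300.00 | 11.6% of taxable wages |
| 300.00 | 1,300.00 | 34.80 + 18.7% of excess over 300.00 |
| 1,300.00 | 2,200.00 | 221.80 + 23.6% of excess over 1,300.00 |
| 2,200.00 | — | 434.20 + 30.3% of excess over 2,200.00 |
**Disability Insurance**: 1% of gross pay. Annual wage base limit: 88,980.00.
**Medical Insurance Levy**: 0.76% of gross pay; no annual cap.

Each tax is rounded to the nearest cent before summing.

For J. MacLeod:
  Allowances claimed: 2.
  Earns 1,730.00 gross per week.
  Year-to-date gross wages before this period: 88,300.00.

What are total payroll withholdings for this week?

218.56

State Income Tax: taxable = 1,730.00 − 2×277.00 = 1,176.00
  34.80 + 18.7% × (1,176.00 − 300.00) = 34.80 + 18.7% × 876.00 = 198.61
Disability Insurance: cap 88,980.00 − YTD 88,300.00 = 680.00 subject; 1% × 680.00 = 6.80
Medical Insurance Levy: 0.76% × 1,730.00 = 13.15
Total: 198.61 + 6.80 + 13.15 = 218.56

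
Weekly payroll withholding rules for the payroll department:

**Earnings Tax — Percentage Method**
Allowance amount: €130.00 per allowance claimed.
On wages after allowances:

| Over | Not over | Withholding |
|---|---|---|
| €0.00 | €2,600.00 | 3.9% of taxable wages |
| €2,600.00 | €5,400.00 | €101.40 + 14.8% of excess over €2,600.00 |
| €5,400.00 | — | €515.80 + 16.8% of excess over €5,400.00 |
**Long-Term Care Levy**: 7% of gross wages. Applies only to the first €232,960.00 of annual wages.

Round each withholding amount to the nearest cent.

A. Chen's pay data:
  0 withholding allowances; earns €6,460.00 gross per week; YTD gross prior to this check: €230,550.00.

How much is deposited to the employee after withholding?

€5,597.42

Earnings Tax: taxable = €6,460.00
  €515.80 + 16.8% × (€6,460.00 − €5,400.00) = €515.80 + 16.8% × €1,060.00 = €693.88
Long-Term Care Levy: cap €232,960.00 − YTD €230,550.00 = €2,410.00 subject; 7% × €2,410.00 = €168.70
Total withheld: €693.88 + €168.70 = €862.58
Net pay: €6,460.00 − €862.58 = €5,597.42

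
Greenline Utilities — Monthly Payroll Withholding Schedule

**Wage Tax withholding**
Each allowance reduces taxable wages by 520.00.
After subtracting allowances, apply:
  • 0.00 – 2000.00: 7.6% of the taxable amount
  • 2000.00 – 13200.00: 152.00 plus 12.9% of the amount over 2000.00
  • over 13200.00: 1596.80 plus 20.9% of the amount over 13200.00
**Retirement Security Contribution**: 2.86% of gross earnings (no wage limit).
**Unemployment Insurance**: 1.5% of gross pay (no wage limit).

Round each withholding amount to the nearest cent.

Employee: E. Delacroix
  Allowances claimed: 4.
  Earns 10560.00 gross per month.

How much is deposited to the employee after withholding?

9111.66

Wage Tax: taxable = 10560.00 − 4×520.00 = 8480.00
  152.00 + 12.9% × (8480.00 − 2000.00) = 152.00 + 12.9% × 6480.00 = 987.92
Retirement Security Contribution: 2.86% × 10560.00 = 302.02
Unemployment Insurance: 1.5% × 10560.00 = 158.40
Total withheld: 987.92 + 302.02 + 158.40 = 1448.34
Net pay: 10560.00 − 1448.34 = 9111.66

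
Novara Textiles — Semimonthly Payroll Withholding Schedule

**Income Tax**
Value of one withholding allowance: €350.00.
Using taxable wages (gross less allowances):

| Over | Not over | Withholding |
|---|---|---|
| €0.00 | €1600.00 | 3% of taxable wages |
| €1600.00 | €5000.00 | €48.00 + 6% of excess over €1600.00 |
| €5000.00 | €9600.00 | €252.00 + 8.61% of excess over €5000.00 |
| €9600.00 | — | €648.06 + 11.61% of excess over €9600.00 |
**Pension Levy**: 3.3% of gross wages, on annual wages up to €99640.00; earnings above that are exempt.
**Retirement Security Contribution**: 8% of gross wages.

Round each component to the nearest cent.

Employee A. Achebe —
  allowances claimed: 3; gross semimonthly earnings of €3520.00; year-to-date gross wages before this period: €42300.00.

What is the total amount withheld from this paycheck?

Income Tax: taxable = €3520.00 − 3×€350.00 = €2470.00
  €48.00 + 6% × (€2470.00 − €1600.00) = €48.00 + 6% × €870.00 = €100.20
Pension Levy: 3.3% × €3520.00 = €116.16
Retirement Security Contribution: 8% × €3520.00 = €281.60
Total: €100.20 + €116.16 + €281.60 = €497.96

€497.96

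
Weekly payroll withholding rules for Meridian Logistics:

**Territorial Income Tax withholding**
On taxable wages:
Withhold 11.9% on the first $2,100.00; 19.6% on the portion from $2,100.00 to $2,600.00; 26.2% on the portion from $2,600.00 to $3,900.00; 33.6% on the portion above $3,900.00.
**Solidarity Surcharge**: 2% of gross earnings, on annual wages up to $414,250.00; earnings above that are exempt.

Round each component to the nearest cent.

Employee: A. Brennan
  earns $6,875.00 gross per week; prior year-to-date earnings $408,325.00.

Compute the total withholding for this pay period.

$1,806.60

Territorial Income Tax: taxable = $6,875.00
  $688.50 + 33.6% × ($6,875.00 − $3,900.00) = $688.50 + 33.6% × $2,975.00 = $1,688.10
Solidarity Surcharge: cap $414,250.00 − YTD $408,325.00 = $5,925.00 subject; 2% × $5,925.00 = $118.50
Total: $1,688.10 + $118.50 = $1,806.60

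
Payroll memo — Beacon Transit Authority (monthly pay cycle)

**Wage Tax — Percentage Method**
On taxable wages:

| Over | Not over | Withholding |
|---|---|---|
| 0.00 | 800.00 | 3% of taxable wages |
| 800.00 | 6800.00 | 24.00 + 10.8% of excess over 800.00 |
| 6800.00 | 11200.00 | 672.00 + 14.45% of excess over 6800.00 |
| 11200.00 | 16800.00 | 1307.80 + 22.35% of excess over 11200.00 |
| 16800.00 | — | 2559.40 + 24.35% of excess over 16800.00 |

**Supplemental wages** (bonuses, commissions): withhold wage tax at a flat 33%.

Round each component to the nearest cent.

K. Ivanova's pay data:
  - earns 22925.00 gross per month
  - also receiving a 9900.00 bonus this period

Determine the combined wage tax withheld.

7317.84

Wage Tax: taxable = 22925.00
  2559.40 + 24.35% × (22925.00 − 16800.00) = 2559.40 + 24.35% × 6125.00 = 4050.84
Supplemental (33% flat on bonus): 33% × 9900.00 = 3267.00
Total wage tax: 4050.84 + 3267.00 = 7317.84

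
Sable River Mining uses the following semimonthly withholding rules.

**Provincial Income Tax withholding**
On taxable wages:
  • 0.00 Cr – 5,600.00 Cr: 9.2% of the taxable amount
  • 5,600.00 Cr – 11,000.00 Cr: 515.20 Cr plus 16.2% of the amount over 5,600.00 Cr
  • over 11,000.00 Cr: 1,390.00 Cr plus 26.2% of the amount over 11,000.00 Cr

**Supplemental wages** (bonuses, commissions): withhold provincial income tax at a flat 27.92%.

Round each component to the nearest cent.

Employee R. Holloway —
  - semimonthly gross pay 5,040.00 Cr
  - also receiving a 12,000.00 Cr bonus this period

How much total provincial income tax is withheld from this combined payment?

3,814.08 Cr

Provincial Income Tax: taxable = 5,040.00 Cr
  9.2% × 5,040.00 Cr = 463.68 Cr
Supplemental (27.92% flat on bonus): 27.92% × 12,000.00 Cr = 3,350.40 Cr
Total provincial income tax: 463.68 Cr + 3,350.40 Cr = 3,814.08 Cr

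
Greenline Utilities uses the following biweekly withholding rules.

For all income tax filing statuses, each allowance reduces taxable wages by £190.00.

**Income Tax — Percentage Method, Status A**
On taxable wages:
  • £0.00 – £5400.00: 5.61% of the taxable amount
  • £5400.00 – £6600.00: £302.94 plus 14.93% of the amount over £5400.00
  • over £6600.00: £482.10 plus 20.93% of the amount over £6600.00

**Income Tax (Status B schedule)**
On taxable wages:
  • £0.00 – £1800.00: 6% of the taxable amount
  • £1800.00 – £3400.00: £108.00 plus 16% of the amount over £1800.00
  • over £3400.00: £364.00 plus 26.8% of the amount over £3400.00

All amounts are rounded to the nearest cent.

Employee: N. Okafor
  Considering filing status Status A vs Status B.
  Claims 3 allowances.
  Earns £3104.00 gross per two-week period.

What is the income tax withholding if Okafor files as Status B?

£225.44

Income Tax (Status B): taxable = £3104.00 − 3×£190.00 = £2534.00
  £108.00 + 16% × (£2534.00 − £1800.00) = £108.00 + 16% × £734.00 = £225.44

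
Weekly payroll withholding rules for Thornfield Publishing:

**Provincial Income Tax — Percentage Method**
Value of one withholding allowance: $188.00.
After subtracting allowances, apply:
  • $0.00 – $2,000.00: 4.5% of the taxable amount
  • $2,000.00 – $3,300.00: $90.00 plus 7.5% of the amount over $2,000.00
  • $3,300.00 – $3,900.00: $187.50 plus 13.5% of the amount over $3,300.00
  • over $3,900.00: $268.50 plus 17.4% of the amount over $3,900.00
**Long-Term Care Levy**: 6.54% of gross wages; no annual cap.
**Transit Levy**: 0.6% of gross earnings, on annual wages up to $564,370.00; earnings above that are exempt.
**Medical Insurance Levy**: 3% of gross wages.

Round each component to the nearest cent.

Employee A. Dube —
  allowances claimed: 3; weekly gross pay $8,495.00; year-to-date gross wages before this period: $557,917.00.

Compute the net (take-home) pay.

Provincial Income Tax: taxable = $8,495.00 − 3×$188.00 = $7,931.00
  $268.50 + 17.4% × ($7,931.00 − $3,900.00) = $268.50 + 17.4% × $4,031.00 = $969.89
Long-Term Care Levy: 6.54% × $8,495.00 = $555.57
Transit Levy: cap $564,370.00 − YTD $557,917.00 = $6,453.00 subject; 0.6% × $6,453.00 = $38.72
Medical Insurance Levy: 3% × $8,495.00 = $254.85
Total withheld: $969.89 + $555.57 + $38.72 + $254.85 = $1,819.03
Net pay: $8,495.00 − $1,819.03 = $6,675.97

$6,675.97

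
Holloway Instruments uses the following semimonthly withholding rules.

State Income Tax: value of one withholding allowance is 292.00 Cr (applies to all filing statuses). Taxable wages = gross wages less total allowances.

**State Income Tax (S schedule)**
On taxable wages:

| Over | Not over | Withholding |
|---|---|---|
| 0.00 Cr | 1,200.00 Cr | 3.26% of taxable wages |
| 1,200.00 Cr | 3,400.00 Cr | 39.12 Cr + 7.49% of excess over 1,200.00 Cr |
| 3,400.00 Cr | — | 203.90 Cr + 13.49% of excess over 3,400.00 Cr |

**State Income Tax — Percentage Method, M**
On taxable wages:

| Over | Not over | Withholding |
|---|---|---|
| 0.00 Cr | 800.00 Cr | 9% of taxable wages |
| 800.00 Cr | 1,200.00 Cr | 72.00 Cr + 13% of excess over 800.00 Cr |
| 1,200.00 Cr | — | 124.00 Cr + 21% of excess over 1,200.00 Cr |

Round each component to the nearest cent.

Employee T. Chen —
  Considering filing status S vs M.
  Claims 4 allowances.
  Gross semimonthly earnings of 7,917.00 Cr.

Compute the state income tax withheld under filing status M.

1,289.29 Cr

State Income Tax (M): taxable = 7,917.00 Cr − 4×292.00 Cr = 6,749.00 Cr
  124.00 Cr + 21% × (6,749.00 Cr − 1,200.00 Cr) = 124.00 Cr + 21% × 5,549.00 Cr = 1,289.29 Cr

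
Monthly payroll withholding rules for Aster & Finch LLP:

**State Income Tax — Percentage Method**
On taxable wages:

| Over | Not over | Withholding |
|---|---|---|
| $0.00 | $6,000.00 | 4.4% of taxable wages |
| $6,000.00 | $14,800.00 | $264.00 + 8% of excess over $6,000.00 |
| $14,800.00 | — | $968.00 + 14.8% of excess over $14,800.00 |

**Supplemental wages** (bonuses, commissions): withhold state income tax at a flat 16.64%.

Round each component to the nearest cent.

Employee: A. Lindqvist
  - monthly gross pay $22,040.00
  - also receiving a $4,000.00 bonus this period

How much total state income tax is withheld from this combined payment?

State Income Tax: taxable = $22,040.00
  $968.00 + 14.8% × ($22,040.00 − $14,800.00) = $968.00 + 14.8% × $7,240.00 = $2,039.52
Supplemental (16.64% flat on bonus): 16.64% × $4,000.00 = $665.60
Total state income tax: $2,039.52 + $665.60 = $2,705.12

$2,705.12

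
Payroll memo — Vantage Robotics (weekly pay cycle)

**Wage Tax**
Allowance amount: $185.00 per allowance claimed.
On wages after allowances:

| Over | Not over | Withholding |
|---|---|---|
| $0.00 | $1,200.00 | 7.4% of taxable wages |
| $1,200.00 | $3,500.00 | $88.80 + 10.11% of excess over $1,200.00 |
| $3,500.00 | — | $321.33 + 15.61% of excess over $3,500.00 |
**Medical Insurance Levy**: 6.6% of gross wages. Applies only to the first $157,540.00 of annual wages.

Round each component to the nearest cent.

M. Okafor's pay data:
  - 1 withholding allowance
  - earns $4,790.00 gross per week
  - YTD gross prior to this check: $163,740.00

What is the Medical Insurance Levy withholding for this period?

Medical Insurance Levy: YTD $163,740.00 ≥ cap $157,540.00 → $0.00

$0.00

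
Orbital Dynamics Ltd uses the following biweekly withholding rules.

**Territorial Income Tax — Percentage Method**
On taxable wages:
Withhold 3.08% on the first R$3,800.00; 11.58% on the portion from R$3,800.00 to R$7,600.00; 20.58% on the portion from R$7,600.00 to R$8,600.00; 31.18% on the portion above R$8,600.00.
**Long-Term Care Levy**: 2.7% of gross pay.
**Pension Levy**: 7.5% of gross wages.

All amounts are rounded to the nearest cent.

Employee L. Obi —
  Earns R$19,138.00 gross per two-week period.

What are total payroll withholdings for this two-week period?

R$6,000.71

Territorial Income Tax: taxable = R$19,138.00
  R$762.88 + 31.18% × (R$19,138.00 − R$8,600.00) = R$762.88 + 31.18% × R$10,538.00 = R$4,048.63
Long-Term Care Levy: 2.7% × R$19,138.00 = R$516.73
Pension Levy: 7.5% × R$19,138.00 = R$1,435.35
Total: R$4,048.63 + R$516.73 + R$1,435.35 = R$6,000.71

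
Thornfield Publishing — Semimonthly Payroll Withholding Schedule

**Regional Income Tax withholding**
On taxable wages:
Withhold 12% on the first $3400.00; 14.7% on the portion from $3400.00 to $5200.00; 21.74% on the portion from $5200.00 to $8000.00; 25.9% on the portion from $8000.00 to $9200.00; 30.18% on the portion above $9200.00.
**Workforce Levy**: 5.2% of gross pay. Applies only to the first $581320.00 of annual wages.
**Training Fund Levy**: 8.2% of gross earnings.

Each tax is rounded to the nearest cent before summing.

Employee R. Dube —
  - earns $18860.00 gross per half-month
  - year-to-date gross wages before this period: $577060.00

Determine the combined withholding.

Regional Income Tax: taxable = $18860.00
  $1592.12 + 30.18% × ($18860.00 − $9200.00) = $1592.12 + 30.18% × $9660.00 = $4507.51
Workforce Levy: cap $581320.00 − YTD $577060.00 = $4260.00 subject; 5.2% × $4260.00 = $221.52
Training Fund Levy: 8.2% × $18860.00 = $1546.52
Total: $4507.51 + $221.52 + $1546.52 = $6275.55

$6275.55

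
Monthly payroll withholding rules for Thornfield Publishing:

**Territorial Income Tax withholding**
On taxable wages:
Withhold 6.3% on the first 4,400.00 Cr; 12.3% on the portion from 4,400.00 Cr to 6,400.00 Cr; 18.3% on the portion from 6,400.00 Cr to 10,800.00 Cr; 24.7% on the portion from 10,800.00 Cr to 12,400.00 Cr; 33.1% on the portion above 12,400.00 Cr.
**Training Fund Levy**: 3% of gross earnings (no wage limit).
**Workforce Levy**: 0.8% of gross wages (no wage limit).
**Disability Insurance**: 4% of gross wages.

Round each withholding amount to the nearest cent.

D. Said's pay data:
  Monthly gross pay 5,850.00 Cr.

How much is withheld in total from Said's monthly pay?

911.85 Cr

Territorial Income Tax: taxable = 5,850.00 Cr
  277.20 Cr + 12.3% × (5,850.00 Cr − 4,400.00 Cr) = 277.20 Cr + 12.3% × 1,450.00 Cr = 455.55 Cr
Training Fund Levy: 3% × 5,850.00 Cr = 175.50 Cr
Workforce Levy: 0.8% × 5,850.00 Cr = 46.80 Cr
Disability Insurance: 4% × 5,850.00 Cr = 234.00 Cr
Total: 455.55 Cr + 175.50 Cr + 46.80 Cr + 234.00 Cr = 911.85 Cr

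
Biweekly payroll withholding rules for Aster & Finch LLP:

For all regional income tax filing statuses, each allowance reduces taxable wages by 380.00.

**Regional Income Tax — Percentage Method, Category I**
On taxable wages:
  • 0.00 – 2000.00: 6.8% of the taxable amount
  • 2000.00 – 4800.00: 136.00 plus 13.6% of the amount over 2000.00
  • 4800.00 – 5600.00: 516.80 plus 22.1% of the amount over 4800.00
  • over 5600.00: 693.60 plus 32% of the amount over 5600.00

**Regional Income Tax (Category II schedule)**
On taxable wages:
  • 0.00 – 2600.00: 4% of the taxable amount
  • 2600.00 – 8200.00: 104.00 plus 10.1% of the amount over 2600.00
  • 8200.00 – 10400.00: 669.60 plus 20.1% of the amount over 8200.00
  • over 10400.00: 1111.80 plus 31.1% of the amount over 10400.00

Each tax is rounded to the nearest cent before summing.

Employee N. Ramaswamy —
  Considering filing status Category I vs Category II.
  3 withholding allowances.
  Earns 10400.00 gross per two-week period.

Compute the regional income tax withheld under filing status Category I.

1864.80

Regional Income Tax (Category I): taxable = 10400.00 − 3×380.00 = 9260.00
  693.60 + 32% × (9260.00 − 5600.00) = 693.60 + 32% × 3660.00 = 1864.80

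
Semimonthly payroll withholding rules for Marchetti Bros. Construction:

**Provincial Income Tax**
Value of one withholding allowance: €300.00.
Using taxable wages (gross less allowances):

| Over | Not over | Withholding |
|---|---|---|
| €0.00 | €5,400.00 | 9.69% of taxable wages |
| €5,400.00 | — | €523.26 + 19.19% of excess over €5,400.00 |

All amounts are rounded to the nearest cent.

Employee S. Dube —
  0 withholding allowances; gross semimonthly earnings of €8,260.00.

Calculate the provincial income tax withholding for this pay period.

€1,072.09

Provincial Income Tax: taxable = €8,260.00
  €523.26 + 19.19% × (€8,260.00 − €5,400.00) = €523.26 + 19.19% × €2,860.00 = €1,072.09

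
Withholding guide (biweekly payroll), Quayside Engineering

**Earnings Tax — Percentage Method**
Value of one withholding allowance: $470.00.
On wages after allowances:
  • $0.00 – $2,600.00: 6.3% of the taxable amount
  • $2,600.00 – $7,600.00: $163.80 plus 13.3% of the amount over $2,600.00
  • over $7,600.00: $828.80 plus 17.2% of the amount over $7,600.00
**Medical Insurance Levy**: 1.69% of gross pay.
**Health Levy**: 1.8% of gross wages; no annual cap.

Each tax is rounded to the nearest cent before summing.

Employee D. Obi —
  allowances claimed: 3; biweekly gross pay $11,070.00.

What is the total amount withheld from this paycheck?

$1,569.46

Earnings Tax: taxable = $11,070.00 − 3×$470.00 = $9,660.00
  $828.80 + 17.2% × ($9,660.00 − $7,600.00) = $828.80 + 17.2% × $2,060.00 = $1,183.12
Medical Insurance Levy: 1.69% × $11,070.00 = $187.08
Health Levy: 1.8% × $11,070.00 = $199.26
Total: $1,183.12 + $187.08 + $199.26 = $1,569.46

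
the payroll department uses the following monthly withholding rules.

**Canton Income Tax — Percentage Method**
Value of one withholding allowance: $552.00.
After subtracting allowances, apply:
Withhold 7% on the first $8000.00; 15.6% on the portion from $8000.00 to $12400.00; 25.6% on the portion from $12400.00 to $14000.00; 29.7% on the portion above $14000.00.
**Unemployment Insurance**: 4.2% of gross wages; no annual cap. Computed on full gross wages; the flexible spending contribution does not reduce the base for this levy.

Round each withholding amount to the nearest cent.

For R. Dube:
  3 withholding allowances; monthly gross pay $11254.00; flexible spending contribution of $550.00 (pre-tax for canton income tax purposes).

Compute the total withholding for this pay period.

Canton Income Tax: taxable = $11254.00 − $550.00 − 3×$552.00 = $9048.00
  $560.00 + 15.6% × ($9048.00 − $8000.00) = $560.00 + 15.6% × $1048.00 = $723.49
Unemployment Insurance: 4.2% × $11254.00 = $472.67
Total: $723.49 + $472.67 = $1196.16

$1196.16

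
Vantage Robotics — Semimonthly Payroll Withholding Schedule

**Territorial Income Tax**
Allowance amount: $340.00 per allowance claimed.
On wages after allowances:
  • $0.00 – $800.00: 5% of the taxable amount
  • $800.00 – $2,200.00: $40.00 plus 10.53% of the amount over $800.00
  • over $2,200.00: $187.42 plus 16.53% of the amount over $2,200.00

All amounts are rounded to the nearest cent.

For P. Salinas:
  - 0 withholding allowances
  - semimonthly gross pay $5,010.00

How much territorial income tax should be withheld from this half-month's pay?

Territorial Income Tax: taxable = $5,010.00
  $187.42 + 16.53% × ($5,010.00 − $2,200.00) = $187.42 + 16.53% × $2,810.00 = $651.91

$651.91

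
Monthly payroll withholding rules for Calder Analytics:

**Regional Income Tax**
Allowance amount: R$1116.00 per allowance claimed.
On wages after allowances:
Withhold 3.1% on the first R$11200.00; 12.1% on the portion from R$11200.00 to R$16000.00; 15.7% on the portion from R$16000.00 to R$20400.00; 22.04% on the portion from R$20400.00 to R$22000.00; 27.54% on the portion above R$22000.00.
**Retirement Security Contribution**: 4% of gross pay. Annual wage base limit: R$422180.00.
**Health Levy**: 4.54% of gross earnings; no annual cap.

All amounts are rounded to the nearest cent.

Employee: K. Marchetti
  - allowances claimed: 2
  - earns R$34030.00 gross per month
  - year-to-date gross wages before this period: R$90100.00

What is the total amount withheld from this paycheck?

R$7575.97

Regional Income Tax: taxable = R$34030.00 − 2×R$1116.00 = R$31798.00
  R$1971.44 + 27.54% × (R$31798.00 − R$22000.00) = R$1971.44 + 27.54% × R$9798.00 = R$4669.81
Retirement Security Contribution: 4% × R$34030.00 = R$1361.20
Health Levy: 4.54% × R$34030.00 = R$1544.96
Total: R$4669.81 + R$1361.20 + R$1544.96 = R$7575.97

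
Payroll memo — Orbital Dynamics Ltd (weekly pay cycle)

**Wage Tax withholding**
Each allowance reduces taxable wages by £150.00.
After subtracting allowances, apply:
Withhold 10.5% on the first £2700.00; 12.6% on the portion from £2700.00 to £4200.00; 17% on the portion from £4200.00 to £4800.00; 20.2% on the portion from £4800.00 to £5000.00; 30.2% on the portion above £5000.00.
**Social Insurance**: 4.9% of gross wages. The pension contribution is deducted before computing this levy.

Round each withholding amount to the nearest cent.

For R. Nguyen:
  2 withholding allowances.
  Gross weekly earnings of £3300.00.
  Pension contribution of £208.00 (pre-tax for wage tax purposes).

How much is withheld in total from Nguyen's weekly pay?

£446.60

Wage Tax: taxable = £3300.00 − £208.00 − 2×£150.00 = £2792.00
  £283.50 + 12.6% × (£2792.00 − £2700.00) = £283.50 + 12.6% × £92.00 = £295.09
Social Insurance: 4.9% × £3092.00 = £151.51
Total: £295.09 + £151.51 = £446.60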